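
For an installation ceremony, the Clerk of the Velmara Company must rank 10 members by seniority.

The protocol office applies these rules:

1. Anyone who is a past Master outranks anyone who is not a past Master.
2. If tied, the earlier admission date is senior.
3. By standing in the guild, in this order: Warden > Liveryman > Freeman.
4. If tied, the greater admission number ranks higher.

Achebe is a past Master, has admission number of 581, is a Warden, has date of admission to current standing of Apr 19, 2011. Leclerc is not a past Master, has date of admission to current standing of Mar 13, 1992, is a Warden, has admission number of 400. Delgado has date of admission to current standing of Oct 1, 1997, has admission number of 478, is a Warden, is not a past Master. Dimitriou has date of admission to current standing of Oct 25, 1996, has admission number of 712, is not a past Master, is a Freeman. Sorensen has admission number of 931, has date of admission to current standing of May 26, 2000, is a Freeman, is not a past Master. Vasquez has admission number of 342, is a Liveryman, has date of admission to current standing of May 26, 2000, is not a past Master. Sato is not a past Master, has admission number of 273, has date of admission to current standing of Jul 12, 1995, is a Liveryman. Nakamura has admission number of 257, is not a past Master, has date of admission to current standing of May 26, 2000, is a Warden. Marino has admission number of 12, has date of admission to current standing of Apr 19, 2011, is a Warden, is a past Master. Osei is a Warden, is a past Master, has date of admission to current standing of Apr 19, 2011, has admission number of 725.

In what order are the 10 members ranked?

Osei, Achebe, Marino, Leclerc, Sato, Dimitriou, Delgado, Nakamura, Vasquez, Sorensen

By the first rule: Osei, Achebe and Marino (each a past Master); then Leclerc, Sato, Dimitriou, Delgado, Nakamura, Vasquez and Sorensen (each not a past Master).
Osei, Achebe and Marino all have date of admission to current standing Apr 19, 2011, so the next rule applies.
Osei, Achebe and Marino are each Warden, so the next rule applies.
Among Osei, Achebe and Marino, by admission number (higher first): Osei (725) before Achebe (581) before Marino (12).
Among Leclerc, Sato, Dimitriou, Delgado, Nakamura, Vasquez and Sorensen, by date of admission to current standing (earlier first): Leclerc (Mar 13, 1992) before Sato (Jul 12, 1995) before Dimitriou (Oct 25, 1996) before Delgado (Oct 1, 1997) before Nakamura, Vasquez and Sorensen (May 26, 2000).
Among Nakamura, Vasquez and Sorensen, by standing in the guild: Nakamura (Warden) before Vasquez (Liveryman) before Sorensen (Freeman).
Full order: Osei, Achebe, Marino, Leclerc, Sato, Dimitriou, Delgado, Nakamura, Vasquez, Sorensen.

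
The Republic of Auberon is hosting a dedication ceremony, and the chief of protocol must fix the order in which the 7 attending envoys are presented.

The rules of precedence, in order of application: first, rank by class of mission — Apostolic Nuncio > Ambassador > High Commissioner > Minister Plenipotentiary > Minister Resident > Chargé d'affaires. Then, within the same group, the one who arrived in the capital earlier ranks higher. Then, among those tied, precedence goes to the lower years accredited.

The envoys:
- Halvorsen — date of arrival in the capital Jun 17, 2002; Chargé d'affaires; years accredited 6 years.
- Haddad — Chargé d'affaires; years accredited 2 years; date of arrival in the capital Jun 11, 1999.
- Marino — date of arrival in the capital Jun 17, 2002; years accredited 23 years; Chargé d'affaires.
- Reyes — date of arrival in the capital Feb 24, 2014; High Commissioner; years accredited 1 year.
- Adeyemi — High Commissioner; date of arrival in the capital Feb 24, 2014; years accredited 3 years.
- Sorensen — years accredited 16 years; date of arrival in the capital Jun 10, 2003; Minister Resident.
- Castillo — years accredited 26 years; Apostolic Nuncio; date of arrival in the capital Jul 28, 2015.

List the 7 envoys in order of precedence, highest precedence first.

By class of mission: Castillo (Apostolic Nuncio); then Reyes and Adeyemi (High Commissioner); then Sorensen (Minister Resident); then Haddad, Halvorsen and Marino (Chargé d'affaires).
Reyes and Adeyemi both have date of arrival in the capital Feb 24, 2014, so the next rule applies.
Among Reyes and Adeyemi, by years accredited (lower first): Reyes (1 year) before Adeyemi (3 years).
Among Haddad, Halvorsen and Marino, by date of arrival in the capital (earlier first): Haddad (Jun 11, 1999) before Halvorsen and Marino (Jun 17, 2002).
Among Halvorsen and Marino, by years accredited (lower first): Halvorsen (6 years) before Marino (23 years).
Full order: Castillo, Reyes, Adeyemi, Sorensen, Haddad, Halvorsen, Marino.

Castillo, Reyes, Adeyemi, Sorensen, Haddad, Halvorsen, Marino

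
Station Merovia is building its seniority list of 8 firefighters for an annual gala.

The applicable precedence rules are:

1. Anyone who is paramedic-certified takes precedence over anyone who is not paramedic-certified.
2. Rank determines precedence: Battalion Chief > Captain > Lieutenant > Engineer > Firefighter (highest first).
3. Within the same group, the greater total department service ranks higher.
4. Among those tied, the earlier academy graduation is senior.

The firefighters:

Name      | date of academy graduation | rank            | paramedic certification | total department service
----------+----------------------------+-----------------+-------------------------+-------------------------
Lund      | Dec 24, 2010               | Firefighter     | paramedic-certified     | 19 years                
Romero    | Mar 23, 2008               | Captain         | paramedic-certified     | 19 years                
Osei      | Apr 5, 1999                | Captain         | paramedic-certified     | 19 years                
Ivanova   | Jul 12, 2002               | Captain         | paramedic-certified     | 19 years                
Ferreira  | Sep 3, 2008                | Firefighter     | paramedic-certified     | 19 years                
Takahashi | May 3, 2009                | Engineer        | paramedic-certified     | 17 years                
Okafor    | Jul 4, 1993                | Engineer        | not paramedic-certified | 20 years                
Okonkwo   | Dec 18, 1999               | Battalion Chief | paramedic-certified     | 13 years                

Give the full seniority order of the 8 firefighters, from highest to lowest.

By the first rule: Okonkwo, Osei, Ivanova, Romero, Takahashi, Ferreira and Lund (each paramedic-certified); then Okafor (not paramedic-certified).
Among Okonkwo, Osei, Ivanova, Romero, Takahashi, Ferreira and Lund, by rank: Okonkwo (Battalion Chief) before Osei, Ivanova and Romero (Captain) before Takahashi (Engineer) before Ferreira and Lund (Firefighter).
Osei, Ivanova and Romero all have total department service 19 years, so the next rule applies.
Among Osei, Ivanova and Romero, by date of academy graduation (earlier first): Osei (Apr 5, 1999) before Ivanova (Jul 12, 2002) before Romero (Mar 23, 2008).
Ferreira and Lund both have total department service 19 years, so the next rule applies.
Among Ferreira and Lund, by date of academy graduation (earlier first): Ferreira (Sep 3, 2008) before Lund (Dec 24, 2010).
Full order: Okonkwo, Osei, Ivanova, Romero, Takahashi, Ferreira, Lund, Okafor.

Okonkwo, Osei, Ivanova, Romero, Takahashi, Ferreira, Lund, Okafor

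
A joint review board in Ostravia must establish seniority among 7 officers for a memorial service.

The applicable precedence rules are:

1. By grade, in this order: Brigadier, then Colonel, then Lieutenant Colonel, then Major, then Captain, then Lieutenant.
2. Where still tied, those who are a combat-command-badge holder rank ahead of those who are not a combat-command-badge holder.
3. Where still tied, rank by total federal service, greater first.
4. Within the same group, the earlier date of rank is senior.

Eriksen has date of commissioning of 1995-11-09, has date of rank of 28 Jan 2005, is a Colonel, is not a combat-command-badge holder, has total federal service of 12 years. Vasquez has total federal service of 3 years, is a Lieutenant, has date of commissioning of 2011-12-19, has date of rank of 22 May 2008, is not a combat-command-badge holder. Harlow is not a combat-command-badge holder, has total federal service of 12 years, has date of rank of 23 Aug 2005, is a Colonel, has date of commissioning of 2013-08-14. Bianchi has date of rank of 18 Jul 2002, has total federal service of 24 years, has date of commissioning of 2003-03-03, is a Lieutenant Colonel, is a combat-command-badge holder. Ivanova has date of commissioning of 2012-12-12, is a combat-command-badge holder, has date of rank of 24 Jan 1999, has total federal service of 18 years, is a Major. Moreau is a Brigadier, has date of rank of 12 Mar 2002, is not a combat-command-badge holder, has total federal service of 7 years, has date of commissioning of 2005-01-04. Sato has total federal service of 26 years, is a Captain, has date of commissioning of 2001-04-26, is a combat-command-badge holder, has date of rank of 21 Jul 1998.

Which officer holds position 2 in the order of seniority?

By grade: Moreau (Brigadier); then Eriksen and Harlow (Colonel); then Bianchi (Lieutenant Colonel); then Ivanova (Major); then Sato (Captain); then Vasquez (Lieutenant).
Eriksen and Harlow are each not a combat-command-badge holder, so the next rule applies.
Eriksen and Harlow both have total federal service 12 years, so the next rule applies.
Among Eriksen and Harlow, by date of rank (earlier first): Eriksen (28 Jan 2005) before Harlow (23 Aug 2005).
Order: Moreau, Eriksen, Harlow, Bianchi, Ivanova, Sato, Vasquez.

Eriksen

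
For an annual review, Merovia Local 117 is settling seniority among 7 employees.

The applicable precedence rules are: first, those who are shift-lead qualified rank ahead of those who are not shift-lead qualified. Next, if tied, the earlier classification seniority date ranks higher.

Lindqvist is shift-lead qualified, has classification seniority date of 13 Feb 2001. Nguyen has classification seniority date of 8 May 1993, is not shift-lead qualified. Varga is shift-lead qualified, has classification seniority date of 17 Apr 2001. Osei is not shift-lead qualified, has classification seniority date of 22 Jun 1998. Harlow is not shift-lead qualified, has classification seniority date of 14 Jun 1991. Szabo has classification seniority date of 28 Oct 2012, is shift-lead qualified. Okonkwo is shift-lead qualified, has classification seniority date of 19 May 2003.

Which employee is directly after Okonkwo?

By the first rule: Lindqvist, Varga, Okonkwo and Szabo (each shift-lead qualified); then Harlow, Nguyen and Osei (each not shift-lead qualified).
Among Lindqvist, Varga, Okonkwo and Szabo, by classification seniority date (earlier first): Lindqvist (13 Feb 2001) before Varga (17 Apr 2001) before Okonkwo (19 May 2003) before Szabo (28 Oct 2012).
Among Harlow, Nguyen and Osei, by classification seniority date (earlier first): Harlow (14 Jun 1991) before Nguyen (8 May 1993) before Osei (22 Jun 1998).
Order: Lindqvist, Varga, Okonkwo, Szabo, Harlow, Nguyen, Osei.

Szabo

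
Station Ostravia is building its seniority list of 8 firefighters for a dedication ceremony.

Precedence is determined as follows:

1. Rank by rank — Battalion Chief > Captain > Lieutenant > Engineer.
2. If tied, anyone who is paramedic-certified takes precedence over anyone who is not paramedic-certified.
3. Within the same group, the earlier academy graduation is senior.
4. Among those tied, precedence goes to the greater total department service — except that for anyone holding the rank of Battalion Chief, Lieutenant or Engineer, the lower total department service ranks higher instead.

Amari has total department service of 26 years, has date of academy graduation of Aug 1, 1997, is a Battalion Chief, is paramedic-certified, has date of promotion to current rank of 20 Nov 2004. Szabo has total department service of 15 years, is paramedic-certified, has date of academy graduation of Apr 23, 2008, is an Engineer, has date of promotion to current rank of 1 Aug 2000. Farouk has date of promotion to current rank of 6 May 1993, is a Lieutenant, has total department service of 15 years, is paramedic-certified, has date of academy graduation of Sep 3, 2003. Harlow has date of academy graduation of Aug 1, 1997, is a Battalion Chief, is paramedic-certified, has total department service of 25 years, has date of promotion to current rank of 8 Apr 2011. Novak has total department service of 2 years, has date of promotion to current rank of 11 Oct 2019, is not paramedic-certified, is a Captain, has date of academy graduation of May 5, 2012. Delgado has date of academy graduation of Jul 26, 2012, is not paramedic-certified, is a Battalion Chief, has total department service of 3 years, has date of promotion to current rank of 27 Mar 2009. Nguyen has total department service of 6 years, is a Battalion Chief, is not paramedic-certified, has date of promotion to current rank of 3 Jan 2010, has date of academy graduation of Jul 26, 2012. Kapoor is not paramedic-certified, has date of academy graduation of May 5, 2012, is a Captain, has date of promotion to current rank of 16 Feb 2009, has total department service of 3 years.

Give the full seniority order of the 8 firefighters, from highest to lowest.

Harlow, Amari, Delgado, Nguyen, Kapoor, Novak, Farouk, Szabo

By rank: Harlow, Amari, Delgado and Nguyen (Battalion Chief); then Kapoor and Novak (Captain); then Farouk (Lieutenant); then Szabo (Engineer).
Among Harlow, Amari, Delgado and Nguyen, paramedic-certified before not paramedic-certified: Harlow and Amari (paramedic-certified) before Delgado and Nguyen (not paramedic-certified).
Harlow and Amari both have date of academy graduation Aug 1, 1997, so the next rule applies.
Among Harlow and Amari, by total department service (lower first) (reversed rule for this group): Harlow (25 years) before Amari (26 years).
Delgado and Nguyen both have date of academy graduation Jul 26, 2012, so the next rule applies.
Among Delgado and Nguyen, by total department service (lower first) (reversed rule for this group): Delgado (3 years) before Nguyen (6 years).
Kapoor and Novak are each not paramedic-certified, so the next rule applies.
Kapoor and Novak both have date of academy graduation May 5, 2012, so the next rule applies.
Among Kapoor and Novak, by total department service (higher first): Kapoor (3 years) before Novak (2 years).
Full order: Harlow, Amari, Delgado, Nguyen, Kapoor, Novak, Farouk, Szabo.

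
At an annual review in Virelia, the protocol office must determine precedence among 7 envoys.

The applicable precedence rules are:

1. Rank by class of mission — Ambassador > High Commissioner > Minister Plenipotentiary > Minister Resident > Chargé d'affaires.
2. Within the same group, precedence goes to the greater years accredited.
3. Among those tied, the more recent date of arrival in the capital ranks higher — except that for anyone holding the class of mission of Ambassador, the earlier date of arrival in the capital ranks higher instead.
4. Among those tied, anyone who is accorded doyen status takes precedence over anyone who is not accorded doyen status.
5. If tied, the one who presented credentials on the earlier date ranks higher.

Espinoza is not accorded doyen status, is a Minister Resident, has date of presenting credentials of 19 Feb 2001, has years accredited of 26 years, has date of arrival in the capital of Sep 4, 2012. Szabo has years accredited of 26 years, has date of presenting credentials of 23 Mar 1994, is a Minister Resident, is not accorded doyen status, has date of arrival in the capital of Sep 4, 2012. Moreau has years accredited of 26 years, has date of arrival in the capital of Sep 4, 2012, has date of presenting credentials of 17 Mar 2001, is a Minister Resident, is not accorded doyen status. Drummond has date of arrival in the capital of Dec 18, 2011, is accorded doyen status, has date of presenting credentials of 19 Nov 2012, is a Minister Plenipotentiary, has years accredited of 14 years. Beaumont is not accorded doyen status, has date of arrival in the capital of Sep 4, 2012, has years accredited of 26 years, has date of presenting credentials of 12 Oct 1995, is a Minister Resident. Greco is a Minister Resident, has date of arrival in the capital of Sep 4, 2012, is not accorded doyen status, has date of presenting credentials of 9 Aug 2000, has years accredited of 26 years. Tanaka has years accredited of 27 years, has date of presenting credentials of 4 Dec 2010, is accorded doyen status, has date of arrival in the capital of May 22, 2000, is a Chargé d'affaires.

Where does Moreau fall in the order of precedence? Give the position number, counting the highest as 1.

6

By class of mission: Drummond (Minister Plenipotentiary); then Szabo, Beaumont, Greco, Espinoza and Moreau (Minister Resident); then Tanaka (Chargé d'affaires).
Szabo, Beaumont, Greco, Espinoza and Moreau all have years accredited 26 years, so the next rule applies.
Szabo, Beaumont, Greco, Espinoza and Moreau all have date of arrival in the capital Sep 4, 2012, so the next rule applies.
Szabo, Beaumont, Greco, Espinoza and Moreau are each not accorded doyen status, so the next rule applies.
Among Szabo, Beaumont, Greco, Espinoza and Moreau, by date of presenting credentials (earlier first): Szabo (23 Mar 1994) before Beaumont (12 Oct 1995) before Greco (9 Aug 2000) before Espinoza (19 Feb 2001) before Moreau (17 Mar 2001).
Order: Drummond, Szabo, Beaumont, Greco, Espinoza, Moreau, Tanaka. So position 6.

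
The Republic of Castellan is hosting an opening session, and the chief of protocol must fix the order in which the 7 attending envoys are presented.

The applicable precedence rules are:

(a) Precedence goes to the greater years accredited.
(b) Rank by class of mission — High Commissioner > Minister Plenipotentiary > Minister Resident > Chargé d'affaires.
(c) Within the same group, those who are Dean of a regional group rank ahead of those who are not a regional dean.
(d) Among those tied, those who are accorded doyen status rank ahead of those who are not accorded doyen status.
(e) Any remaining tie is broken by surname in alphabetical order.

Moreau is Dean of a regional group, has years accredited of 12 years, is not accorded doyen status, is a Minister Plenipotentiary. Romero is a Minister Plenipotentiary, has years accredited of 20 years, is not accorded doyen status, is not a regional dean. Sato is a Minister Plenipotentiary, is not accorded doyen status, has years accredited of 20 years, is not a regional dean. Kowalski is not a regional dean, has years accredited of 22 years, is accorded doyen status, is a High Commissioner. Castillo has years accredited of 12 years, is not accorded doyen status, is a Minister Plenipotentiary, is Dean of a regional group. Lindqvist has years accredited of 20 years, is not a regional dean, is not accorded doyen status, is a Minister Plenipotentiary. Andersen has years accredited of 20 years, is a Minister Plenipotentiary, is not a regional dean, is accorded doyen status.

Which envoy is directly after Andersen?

Lindqvist

By years accredited (higher first): Kowalski (22 years); then Andersen, Lindqvist, Romero and Sato (each 20 years); then Castillo and Moreau (both 12 years).
Andersen, Lindqvist, Romero and Sato are each Minister Plenipotentiary, so the next rule applies.
Andersen, Lindqvist, Romero and Sato are each not a regional dean, so the next rule applies.
Among Andersen, Lindqvist, Romero and Sato, accorded doyen status before not accorded doyen status: Andersen (accorded doyen status) before Lindqvist, Romero and Sato (not accorded doyen status).
Among Lindqvist, Romero and Sato, alphabetically by surname: Lindqvist before Romero before Sato.
Castillo and Moreau are each Minister Plenipotentiary, so the next rule applies.
Castillo and Moreau are each Dean of a regional group, so the next rule applies.
Castillo and Moreau are each not accorded doyen status, so the next rule applies.
Among Castillo and Moreau, alphabetically by surname: Castillo before Moreau.
Order: Kowalski, Andersen, Lindqvist, Romero, Sato, Castillo, Moreau.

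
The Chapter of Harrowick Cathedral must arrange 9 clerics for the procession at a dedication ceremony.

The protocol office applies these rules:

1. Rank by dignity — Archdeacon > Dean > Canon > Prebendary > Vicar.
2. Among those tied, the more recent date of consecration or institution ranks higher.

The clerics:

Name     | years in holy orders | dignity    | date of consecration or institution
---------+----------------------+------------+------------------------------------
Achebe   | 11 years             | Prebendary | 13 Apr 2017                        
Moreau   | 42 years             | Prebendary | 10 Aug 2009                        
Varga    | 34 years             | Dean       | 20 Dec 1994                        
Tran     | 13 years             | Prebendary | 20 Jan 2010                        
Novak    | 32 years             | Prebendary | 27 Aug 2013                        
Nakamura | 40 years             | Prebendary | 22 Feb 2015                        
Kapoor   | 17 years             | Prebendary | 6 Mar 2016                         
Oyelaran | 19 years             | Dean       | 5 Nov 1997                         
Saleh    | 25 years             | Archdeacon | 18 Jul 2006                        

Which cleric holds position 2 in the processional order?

By dignity: Saleh (Archdeacon); then Oyelaran and Varga (Dean); then Achebe, Kapoor, Nakamura, Novak, Tran and Moreau (Prebendary).
Among Oyelaran and Varga, by date of consecration or institution (later first): Oyelaran (5 Nov 1997) before Varga (20 Dec 1994).
Among Achebe, Kapoor, Nakamura, Novak, Tran and Moreau, by date of consecration or institution (later first): Achebe (13 Apr 2017) before Kapoor (6 Mar 2016) before Nakamura (22 Feb 2015) before Novak (27 Aug 2013) before Tran (20 Jan 2010) before Moreau (10 Aug 2009).
Order: Saleh, Oyelaran, Varga, Achebe, Kapoor, Nakamura, Novak, Tran, Moreau.

Oyelaran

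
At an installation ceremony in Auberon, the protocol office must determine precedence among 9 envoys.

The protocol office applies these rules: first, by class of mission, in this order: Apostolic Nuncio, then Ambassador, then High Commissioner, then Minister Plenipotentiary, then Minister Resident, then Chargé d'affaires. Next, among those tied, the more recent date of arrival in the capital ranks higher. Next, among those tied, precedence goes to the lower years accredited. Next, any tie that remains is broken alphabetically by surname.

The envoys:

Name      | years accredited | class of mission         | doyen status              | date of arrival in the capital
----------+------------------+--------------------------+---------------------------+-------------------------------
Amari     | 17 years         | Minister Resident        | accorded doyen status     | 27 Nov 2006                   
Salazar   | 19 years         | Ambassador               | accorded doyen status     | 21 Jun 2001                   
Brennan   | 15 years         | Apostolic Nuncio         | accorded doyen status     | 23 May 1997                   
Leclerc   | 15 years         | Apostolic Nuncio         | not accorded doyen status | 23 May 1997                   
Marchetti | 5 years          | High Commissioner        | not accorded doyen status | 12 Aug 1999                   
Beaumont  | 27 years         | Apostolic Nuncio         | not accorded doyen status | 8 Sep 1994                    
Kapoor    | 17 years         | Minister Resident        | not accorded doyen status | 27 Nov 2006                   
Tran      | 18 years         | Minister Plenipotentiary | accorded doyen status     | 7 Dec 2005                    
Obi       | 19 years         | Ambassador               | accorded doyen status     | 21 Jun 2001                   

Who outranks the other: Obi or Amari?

By class of mission: Brennan, Leclerc and Beaumont (Apostolic Nuncio); then Obi and Salazar (Ambassador); then Marchetti (High Commissioner); then Tran (Minister Plenipotentiary); then Amari and Kapoor (Minister Resident).
Among Brennan, Leclerc and Beaumont, by date of arrival in the capital (later first): Brennan and Leclerc (23 May 1997) before Beaumont (8 Sep 1994).
Brennan and Leclerc both have years accredited 15 years, so the next rule applies.
Among Brennan and Leclerc, alphabetically by surname: Brennan before Leclerc.
Obi and Salazar both have date of arrival in the capital 21 Jun 2001, so the next rule applies.
Obi and Salazar both have years accredited 19 years, so the next rule applies.
Among Obi and Salazar, alphabetically by surname: Obi before Salazar.
Amari and Kapoor both have date of arrival in the capital 27 Nov 2006, so the next rule applies.
Amari and Kapoor both have years accredited 17 years, so the next rule applies.
Among Amari and Kapoor, alphabetically by surname: Amari before Kapoor.
So Obi takes precedence.

Obi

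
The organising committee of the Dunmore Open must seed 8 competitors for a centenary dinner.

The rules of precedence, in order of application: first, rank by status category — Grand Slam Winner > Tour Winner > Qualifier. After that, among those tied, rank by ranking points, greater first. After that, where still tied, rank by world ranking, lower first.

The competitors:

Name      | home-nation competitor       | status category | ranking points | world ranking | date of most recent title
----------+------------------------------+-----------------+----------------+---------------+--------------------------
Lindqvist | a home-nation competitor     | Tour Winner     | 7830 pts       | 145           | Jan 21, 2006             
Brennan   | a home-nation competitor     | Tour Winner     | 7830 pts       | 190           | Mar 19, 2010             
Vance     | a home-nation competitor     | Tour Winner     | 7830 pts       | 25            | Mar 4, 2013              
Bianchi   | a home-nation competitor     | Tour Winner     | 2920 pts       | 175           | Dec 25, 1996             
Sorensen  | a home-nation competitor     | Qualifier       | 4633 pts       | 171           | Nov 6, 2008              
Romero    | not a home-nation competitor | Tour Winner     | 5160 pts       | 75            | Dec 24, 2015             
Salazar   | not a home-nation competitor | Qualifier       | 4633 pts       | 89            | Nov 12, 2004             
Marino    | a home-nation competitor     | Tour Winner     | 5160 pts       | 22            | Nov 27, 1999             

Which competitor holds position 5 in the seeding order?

Romero

By status category: Vance, Lindqvist, Brennan, Marino, Romero and Bianchi (Tour Winner); then Salazar and Sorensen (Qualifier).
Among Vance, Lindqvist, Brennan, Marino, Romero and Bianchi, by ranking points (higher first): Vance, Lindqvist and Brennan (7830 pts) before Marino and Romero (5160 pts) before Bianchi (2920 pts).
Among Vance, Lindqvist and Brennan, by world ranking (lower first): Vance (25) before Lindqvist (145) before Brennan (190).
Among Marino and Romero, by world ranking (lower first): Marino (22) before Romero (75).
Salazar and Sorensen both have ranking points 4633 pts, so the next rule applies.
Among Salazar and Sorensen, by world ranking (lower first): Salazar (89) before Sorensen (171).
Order: Vance, Lindqvist, Brennan, Marino, Romero, Bianchi, Salazar, Sorensen.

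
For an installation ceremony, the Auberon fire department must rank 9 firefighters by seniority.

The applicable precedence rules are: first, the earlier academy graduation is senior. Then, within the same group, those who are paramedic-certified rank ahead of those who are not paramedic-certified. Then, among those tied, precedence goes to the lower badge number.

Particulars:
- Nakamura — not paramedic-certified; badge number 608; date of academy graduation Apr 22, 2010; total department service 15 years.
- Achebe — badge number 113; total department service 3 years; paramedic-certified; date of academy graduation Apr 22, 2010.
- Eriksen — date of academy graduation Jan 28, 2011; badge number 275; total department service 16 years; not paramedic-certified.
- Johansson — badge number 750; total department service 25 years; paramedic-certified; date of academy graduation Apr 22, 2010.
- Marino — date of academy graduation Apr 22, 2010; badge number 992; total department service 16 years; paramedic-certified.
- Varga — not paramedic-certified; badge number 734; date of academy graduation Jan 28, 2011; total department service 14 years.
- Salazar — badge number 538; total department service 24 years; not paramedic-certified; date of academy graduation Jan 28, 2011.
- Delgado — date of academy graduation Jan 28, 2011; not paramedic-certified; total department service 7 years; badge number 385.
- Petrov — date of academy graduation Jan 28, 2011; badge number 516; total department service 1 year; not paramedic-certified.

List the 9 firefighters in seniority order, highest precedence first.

By date of academy graduation (earlier first): Achebe, Johansson, Marino and Nakamura (each Apr 22, 2010); then Eriksen, Delgado, Petrov, Salazar and Varga (each Jan 28, 2011).
Among Achebe, Johansson, Marino and Nakamura, paramedic-certified before not paramedic-certified: Achebe, Johansson and Marino (paramedic-certified) before Nakamura (not paramedic-certified).
Among Achebe, Johansson and Marino, by badge number (lower first): Achebe (113) before Johansson (750) before Marino (992).
Eriksen, Delgado, Petrov, Salazar and Varga are each not paramedic-certified, so the next rule applies.
Among Eriksen, Delgado, Petrov, Salazar and Varga, by badge number (lower first): Eriksen (275) before Delgado (385) before Petrov (516) before Salazar (538) before Varga (734).
Full order: Achebe, Johansson, Marino, Nakamura, Eriksen, Delgado, Petrov, Salazar, Varga.

Achebe, Johansson, Marino, Nakamura, Eriksen, Delgado, Petrov, Salazar, Varga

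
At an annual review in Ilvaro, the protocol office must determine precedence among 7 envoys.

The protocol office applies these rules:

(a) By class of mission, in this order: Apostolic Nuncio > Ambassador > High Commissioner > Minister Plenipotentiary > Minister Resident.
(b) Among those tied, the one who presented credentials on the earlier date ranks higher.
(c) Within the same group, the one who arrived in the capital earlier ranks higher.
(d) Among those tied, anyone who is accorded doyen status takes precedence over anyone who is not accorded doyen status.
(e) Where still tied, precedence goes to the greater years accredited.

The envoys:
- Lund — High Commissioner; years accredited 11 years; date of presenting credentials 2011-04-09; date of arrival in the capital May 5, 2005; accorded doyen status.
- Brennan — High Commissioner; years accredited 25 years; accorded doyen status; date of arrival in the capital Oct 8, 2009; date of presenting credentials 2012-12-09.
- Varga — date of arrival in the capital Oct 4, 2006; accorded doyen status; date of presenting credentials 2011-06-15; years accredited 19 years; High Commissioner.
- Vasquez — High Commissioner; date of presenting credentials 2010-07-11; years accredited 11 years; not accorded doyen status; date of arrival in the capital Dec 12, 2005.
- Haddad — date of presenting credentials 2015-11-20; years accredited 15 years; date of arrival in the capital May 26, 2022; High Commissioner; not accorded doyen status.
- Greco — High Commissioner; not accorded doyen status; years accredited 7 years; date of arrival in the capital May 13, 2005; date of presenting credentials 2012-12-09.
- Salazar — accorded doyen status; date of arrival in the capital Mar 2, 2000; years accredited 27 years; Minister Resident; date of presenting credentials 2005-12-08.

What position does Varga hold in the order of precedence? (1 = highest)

By class of mission: Vasquez, Lund, Varga, Greco, Brennan and Haddad (High Commissioner); then Salazar (Minister Resident).
Among Vasquez, Lund, Varga, Greco, Brennan and Haddad, by date of presenting credentials (earlier first): Vasquez (2010-07-11) before Lund (2011-04-09) before Varga (2011-06-15) before Greco and Brennan (2012-12-09) before Haddad (2015-11-20).
Among Greco and Brennan, by date of arrival in the capital (earlier first): Greco (May 13, 2005) before Brennan (Oct 8, 2009).
Order: Vasquez, Lund, Varga, Greco, Brennan, Haddad, Salazar. So position 3.

3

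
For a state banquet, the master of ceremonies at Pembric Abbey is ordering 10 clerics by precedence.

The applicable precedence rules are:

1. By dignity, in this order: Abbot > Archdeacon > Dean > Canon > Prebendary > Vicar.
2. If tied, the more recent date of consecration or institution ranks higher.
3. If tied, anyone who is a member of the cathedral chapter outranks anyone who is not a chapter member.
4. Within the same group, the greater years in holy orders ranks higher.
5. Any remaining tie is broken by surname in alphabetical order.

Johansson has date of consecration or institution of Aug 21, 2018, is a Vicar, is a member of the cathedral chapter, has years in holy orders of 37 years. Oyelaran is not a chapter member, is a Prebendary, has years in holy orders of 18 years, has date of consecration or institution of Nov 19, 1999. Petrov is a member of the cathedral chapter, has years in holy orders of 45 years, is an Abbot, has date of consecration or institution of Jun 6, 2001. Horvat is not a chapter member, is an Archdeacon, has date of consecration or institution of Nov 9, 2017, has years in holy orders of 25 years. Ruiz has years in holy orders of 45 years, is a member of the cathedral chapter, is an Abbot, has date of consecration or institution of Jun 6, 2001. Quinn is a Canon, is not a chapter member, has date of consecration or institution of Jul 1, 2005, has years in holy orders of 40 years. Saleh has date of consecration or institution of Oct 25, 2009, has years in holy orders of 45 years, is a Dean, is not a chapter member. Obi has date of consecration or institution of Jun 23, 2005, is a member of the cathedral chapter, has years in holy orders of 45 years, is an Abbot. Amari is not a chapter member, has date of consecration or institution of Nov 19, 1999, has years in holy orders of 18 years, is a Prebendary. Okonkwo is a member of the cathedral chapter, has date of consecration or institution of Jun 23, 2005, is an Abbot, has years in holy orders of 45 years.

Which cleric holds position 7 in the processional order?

Quinn

By dignity: Obi, Okonkwo, Petrov and Ruiz (Abbot); then Horvat (Archdeacon); then Saleh (Dean); then Quinn (Canon); then Amari and Oyelaran (Prebendary); then Johansson (Vicar).
Among Obi, Okonkwo, Petrov and Ruiz, by date of consecration or institution (later first): Obi and Okonkwo (Jun 23, 2005) before Petrov and Ruiz (Jun 6, 2001).
Obi and Okonkwo are each a member of the cathedral chapter, so the next rule applies.
Obi and Okonkwo both have years in holy orders 45 years, so the next rule applies.
Among Obi and Okonkwo, alphabetically by surname: Obi before Okonkwo.
Petrov and Ruiz are each a member of the cathedral chapter, so the next rule applies.
Petrov and Ruiz both have years in holy orders 45 years, so the next rule applies.
Among Petrov and Ruiz, alphabetically by surname: Petrov before Ruiz.
Amari and Oyelaran both have date of consecration or institution Nov 19, 1999, so the next rule applies.
Amari and Oyelaran are each not a chapter member, so the next rule applies.
Amari and Oyelaran both have years in holy orders 18 years, so the next rule applies.
Among Amari and Oyelaran, alphabetically by surname: Amari before Oyelaran.
Order: Obi, Okonkwo, Petrov, Ruiz, Horvat, Saleh, Quinn, Amari, Oyelaran, Johansson.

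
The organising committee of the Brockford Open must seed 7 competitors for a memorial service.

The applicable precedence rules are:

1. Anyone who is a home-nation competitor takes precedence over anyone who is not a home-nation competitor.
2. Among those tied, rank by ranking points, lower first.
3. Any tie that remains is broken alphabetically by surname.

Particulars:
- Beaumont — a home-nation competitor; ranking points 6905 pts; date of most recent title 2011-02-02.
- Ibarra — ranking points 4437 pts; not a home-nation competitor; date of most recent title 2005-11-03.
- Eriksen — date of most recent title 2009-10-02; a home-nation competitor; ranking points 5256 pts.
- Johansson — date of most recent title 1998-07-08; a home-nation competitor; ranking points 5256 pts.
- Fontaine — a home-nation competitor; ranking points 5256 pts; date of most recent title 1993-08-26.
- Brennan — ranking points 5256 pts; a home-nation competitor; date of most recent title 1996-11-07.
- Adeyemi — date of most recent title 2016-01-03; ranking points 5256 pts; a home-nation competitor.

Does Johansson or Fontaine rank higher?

Fontaine

By the first rule: Adeyemi, Brennan, Eriksen, Fontaine, Johansson and Beaumont (each a home-nation competitor); then Ibarra (not a home-nation competitor).
Among Adeyemi, Brennan, Eriksen, Fontaine, Johansson and Beaumont, by ranking points (lower first): Adeyemi, Brennan, Eriksen, Fontaine and Johansson (5256 pts) before Beaumont (6905 pts).
Among Adeyemi, Brennan, Eriksen, Fontaine and Johansson, alphabetically by surname: Adeyemi before Brennan before Eriksen before Fontaine before Johansson.
So Fontaine takes precedence.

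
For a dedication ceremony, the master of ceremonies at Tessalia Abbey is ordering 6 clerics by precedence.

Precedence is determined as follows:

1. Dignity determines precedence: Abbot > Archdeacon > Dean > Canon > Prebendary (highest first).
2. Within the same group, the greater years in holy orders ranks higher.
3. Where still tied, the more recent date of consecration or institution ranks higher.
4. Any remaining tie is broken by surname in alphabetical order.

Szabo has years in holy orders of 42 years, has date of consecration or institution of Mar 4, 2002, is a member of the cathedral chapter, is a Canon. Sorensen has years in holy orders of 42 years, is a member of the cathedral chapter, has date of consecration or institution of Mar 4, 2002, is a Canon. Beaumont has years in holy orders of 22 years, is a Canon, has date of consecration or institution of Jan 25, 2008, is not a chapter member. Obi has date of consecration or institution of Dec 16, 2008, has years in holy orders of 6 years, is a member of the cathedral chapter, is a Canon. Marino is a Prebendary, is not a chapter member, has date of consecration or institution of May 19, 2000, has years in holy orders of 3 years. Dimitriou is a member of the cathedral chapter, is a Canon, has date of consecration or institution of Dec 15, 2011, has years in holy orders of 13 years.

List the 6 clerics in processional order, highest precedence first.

By dignity: Sorensen, Szabo, Beaumont, Dimitriou and Obi (Canon); then Marino (Prebendary).
Among Sorensen, Szabo, Beaumont, Dimitriou and Obi, by years in holy orders (higher first): Sorensen and Szabo (42 years) before Beaumont (22 years) before Dimitriou (13 years) before Obi (6 years).
Sorensen and Szabo both have date of consecration or institution Mar 4, 2002, so the next rule applies.
Among Sorensen and Szabo, alphabetically by surname: Sorensen before Szabo.
Full order: Sorensen, Szabo, Beaumont, Dimitriou, Obi, Marino.

Sorensen, Szabo, Beaumont, Dimitriou, Obi, Marino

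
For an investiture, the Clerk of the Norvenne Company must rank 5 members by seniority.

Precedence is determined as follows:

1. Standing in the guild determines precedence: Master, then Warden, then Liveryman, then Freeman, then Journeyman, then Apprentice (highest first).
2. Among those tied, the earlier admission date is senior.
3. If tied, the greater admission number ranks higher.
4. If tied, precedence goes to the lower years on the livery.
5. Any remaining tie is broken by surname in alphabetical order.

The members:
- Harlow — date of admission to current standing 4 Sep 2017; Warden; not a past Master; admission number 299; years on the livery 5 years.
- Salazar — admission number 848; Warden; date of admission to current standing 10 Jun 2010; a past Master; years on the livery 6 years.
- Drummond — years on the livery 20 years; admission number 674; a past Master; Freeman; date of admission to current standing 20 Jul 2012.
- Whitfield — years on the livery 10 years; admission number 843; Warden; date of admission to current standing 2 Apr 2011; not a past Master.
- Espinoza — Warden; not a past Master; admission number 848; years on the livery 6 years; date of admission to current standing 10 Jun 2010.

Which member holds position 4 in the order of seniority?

By standing in the guild: Espinoza, Salazar, Whitfield and Harlow (Warden); then Drummond (Freeman).
Among Espinoza, Salazar, Whitfield and Harlow, by date of admission to current standing (earlier first): Espinoza and Salazar (10 Jun 2010) before Whitfield (2 Apr 2011) before Harlow (4 Sep 2017).
Espinoza and Salazar both have admission number 848, so the next rule applies.
Espinoza and Salazar both have years on the livery 6 years, so the next rule applies.
Among Espinoza and Salazar, alphabetically by surname: Espinoza before Salazar.
Order: Espinoza, Salazar, Whitfield, Harlow, Drummond.

Harlow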